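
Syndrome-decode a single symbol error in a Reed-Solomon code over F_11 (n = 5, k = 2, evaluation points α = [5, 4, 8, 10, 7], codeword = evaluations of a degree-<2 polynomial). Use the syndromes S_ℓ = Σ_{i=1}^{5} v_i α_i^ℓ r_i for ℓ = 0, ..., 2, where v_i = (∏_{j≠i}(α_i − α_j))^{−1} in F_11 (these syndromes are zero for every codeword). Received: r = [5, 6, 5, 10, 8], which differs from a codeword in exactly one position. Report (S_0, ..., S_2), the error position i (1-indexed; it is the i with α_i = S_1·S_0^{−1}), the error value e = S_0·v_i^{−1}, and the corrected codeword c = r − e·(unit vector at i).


S = (8, 7, 2), error at position 1, error magnitude e = 2, c = [3, 6, 5, 10, 8].

Step 1: column multipliers v_i = (∏_{j≠i}(α_i − α_j))^{−1} mod 11.
  i = 1 (α = 5): (5−4)(5−8)(5−10)(5−7) = 1·(−3)·(−5)·(−2) = −30 ≡ 3, so v_1 = 3^{−1} = 4 (mod 11).
  i = 2 (α = 4): (4−5)(4−8)(4−10)(4−7) = (−1)·(−4)·(−6)·(−3) = 72 ≡ 6, so v_2 = 6^{−1} = 2 (mod 11).
  i = 3 (α = 8): (8−5)(8−4)(8−10)(8−7) = 3·4·(−2)·1 = −24 ≡ 9, so v_3 = 9^{−1} = 5 (mod 11).
  i = 4 (α = 10): (10−5)(10−4)(10−8)(10−7) = 5·6·2·3 = 180 ≡ 4, so v_4 = 4^{−1} = 3 (mod 11).
  i = 5 (α = 7): (7−5)(7−4)(7−8)(7−10) = 2·3·(−1)·(−3) = 18 ≡ 7, so v_5 = 7^{−1} = 8 (mod 11).
  v = [4, 2, 5, 3, 8].
Step 2: syndromes of r = [5, 6, 5, 10, 8] (all sums mod 11).
  S_0 = Σ v_i r_i = 4·5 + 2·6 + 5·5 + 3·10 + 8·8 = 151 ≡ 8.
  S_1 = Σ v_i α_i r_i = 4·5·5 + 2·4·6 + 5·8·5 + 3·10·10 + 8·7·8 = 1096 ≡ 7.
  α_i^2 mod 11 = [3, 5, 9, 1, 5].
  S_2 = Σ v_i α_i^2 r_i = 4·3·5 + 2·5·6 + 5·9·5 + 3·1·10 + 8·5·8 = 695 ≡ 2.
  S = (8, 7, 2) ≠ 0, so r is not a codeword (an error is present).
Step 3: locate the error. For a single error e at position i, S_ℓ = v_i·e·α_i^ℓ, so α_err = S_1/S_0.
  S_0^{−1} = 8^{−1} = 7 (mod 11), so α_err = 7·7 = 49 ≡ 5 = α_1. Error position i = 1.
  Consistency check: S_2/S_1 = 2·8 = 16 ≡ 5 = α_err ✓ (single-error assumption holds).
Step 4: error magnitude e = S_0/v_1 = S_0·∏_{j≠1}(α_1 − α_j) = 8·3 = 24 ≡ 2 (mod 11).
Step 5: correct position 1: c_1 = r_1 − e = 5 − 2 ≡ 3 (mod 11). Hence c = [3, 6, 5, 10, 8].
  Check: interpolating c through the α_i gives m(x) = 7 + 8·x (degree < 2) with m(α_i) = c_i for every i, so c is indeed a codeword.


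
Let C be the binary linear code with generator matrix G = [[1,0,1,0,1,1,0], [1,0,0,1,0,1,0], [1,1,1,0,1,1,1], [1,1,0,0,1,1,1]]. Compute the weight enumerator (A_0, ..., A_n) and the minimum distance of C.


Weight distribution: A_0 = 1, A_1 = 1, A_2 = 2, A_3 = 4, A_4 = 3, A_5 = 3, A_6 = 2. Minimum distance d = 1.

Enumerate all 2^4 = 16 messages m ∈ F_2^4.
For each, compute codeword c = mG in F_2^7, then tally its weight.
  m = 0000 → c = 0000000, weight = 0.
  m = 1000 → c = 1010110, weight = 4.
  m = 0100 → c = 1001010, weight = 3.
  m = 1100 → c = 0011100, weight = 3.
  m = 0010 → c = 1110111, weight = 6.
  m = 1010 → c = 0100001, weight = 2.
  m = 0110 → c = 0111101, weight = 5.
  m = 1110 → c = 1101011, weight = 5.
  m = 0001 → c = 1100111, weight = 5.
  m = 1001 → c = 0110001, weight = 3.
  m = 0101 → c = 0101101, weight = 4.
  m = 1101 → c = 1111011, weight = 6.
  m = 0011 → c = 0010000, weight = 1.
  m = 1011 → c = 1000110, weight = 3.
  m = 0111 → c = 1011010, weight = 4.
  m = 1111 → c = 0001100, weight = 2.
Tally weights:
  weight 0: 1 codewords.
  weight 1: 1 codewords.
  weight 2: 2 codewords.
  weight 3: 4 codewords.
  weight 4: 3 codewords.
  weight 5: 3 codewords.
  weight 6: 2 codewords.
Minimum distance d = smallest w > 0 with A_w > 0 = 1.
Sanity: Σ A_w = 16 = 2^4 = 16 ✓.


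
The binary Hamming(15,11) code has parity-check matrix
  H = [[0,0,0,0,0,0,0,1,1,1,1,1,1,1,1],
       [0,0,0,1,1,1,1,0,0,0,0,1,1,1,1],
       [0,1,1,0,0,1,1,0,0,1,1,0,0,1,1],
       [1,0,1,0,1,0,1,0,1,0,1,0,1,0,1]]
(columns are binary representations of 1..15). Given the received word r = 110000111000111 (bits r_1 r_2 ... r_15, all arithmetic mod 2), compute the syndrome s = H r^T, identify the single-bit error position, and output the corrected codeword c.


s = (1, 0, 0, 1)^T, error position = 9, corrected codeword c = 110000110000111

Compute s = H r^T mod 2 one row at a time:
  s_1 = 1 + 1 + 0 + 0 + 0 + 1 + 1 + 1 = 5 ≡ 1 (mod 2).
  s_2 = 0 + 0 + 0 + 1 + 0 + 1 + 1 + 1 = 4 ≡ 0 (mod 2).
  s_3 = 1 + 0 + 0 + 1 + 0 + 0 + 1 + 1 = 4 ≡ 0 (mod 2).
  s_4 = 1 + 0 + 0 + 1 + 1 + 0 + 1 + 1 = 5 ≡ 1 (mod 2).
s = (1, 0, 0, 1)^T — this equals column 9 of H (binary 1001), so error is at position 9.
Correct: flip bit 9 of r = 110000111000111 to get c = 110000110000111.


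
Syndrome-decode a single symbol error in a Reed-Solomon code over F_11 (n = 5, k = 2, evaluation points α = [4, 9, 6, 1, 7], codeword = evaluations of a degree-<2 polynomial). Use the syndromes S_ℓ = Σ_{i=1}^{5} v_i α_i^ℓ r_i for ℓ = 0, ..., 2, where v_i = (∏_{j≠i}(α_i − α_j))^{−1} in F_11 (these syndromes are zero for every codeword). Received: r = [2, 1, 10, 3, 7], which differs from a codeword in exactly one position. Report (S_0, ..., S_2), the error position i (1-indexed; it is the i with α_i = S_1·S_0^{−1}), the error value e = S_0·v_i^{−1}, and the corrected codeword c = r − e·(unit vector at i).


S = (7, 6, 2), error at position 1, error magnitude e = 8, c = [5, 1, 10, 3, 7].

Step 1: column multipliers v_i = (∏_{j≠i}(α_i − α_j))^{−1} mod 11.
  i = 1 (α = 4): (4−9)(4−6)(4−1)(4−7) = (−5)·(−2)·3·(−3) = −90 ≡ 9, so v_1 = 9^{−1} = 5 (mod 11).
  i = 2 (α = 9): (9−4)(9−6)(9−1)(9−7) = 5·3·8·2 = 240 ≡ 9, so v_2 = 9^{−1} = 5 (mod 11).
  i = 3 (α = 6): (6−4)(6−9)(6−1)(6−7) = 2·(−3)·5·(−1) = 30 ≡ 8, so v_3 = 8^{−1} = 7 (mod 11).
  i = 4 (α = 1): (1−4)(1−9)(1−6)(1−7) = (−3)·(−8)·(−5)·(−6) = 720 ≡ 5, so v_4 = 5^{−1} = 9 (mod 11).
  i = 5 (α = 7): (7−4)(7−9)(7−6)(7−1) = 3·(−2)·1·6 = −36 ≡ 8, so v_5 = 8^{−1} = 7 (mod 11).
  v = [5, 5, 7, 9, 7].
Step 2: syndromes of r = [2, 1, 10, 3, 7] (all sums mod 11).
  S_0 = Σ v_i r_i = 5·2 + 5·1 + 7·10 + 9·3 + 7·7 = 161 ≡ 7.
  S_1 = Σ v_i α_i r_i = 5·4·2 + 5·9·1 + 7·6·10 + 9·1·3 + 7·7·7 = 875 ≡ 6.
  α_i^2 mod 11 = [5, 4, 3, 1, 5].
  S_2 = Σ v_i α_i^2 r_i = 5·5·2 + 5·4·1 + 7·3·10 + 9·1·3 + 7·5·7 = 552 ≡ 2.
  S = (7, 6, 2) ≠ 0, so r is not a codeword (an error is present).
Step 3: locate the error. For a single error e at position i, S_ℓ = v_i·e·α_i^ℓ, so α_err = S_1/S_0.
  S_0^{−1} = 7^{−1} = 8 (mod 11), so α_err = 6·8 = 48 ≡ 4 = α_1. Error position i = 1.
  Consistency check: S_2/S_1 = 2·2 = 4 ≡ 4 = α_err ✓ (single-error assumption holds).
Step 4: error magnitude e = S_0/v_1 = S_0·∏_{j≠1}(α_1 − α_j) = 7·9 = 63 ≡ 8 (mod 11).
Step 5: correct position 1: c_1 = r_1 − e = 2 − 8 ≡ 5 (mod 11). Hence c = [5, 1, 10, 3, 7].
  Check: interpolating c through the α_i gives m(x) = 6 + 8·x (degree < 2) with m(α_i) = c_i for every i, so c is indeed a codeword.


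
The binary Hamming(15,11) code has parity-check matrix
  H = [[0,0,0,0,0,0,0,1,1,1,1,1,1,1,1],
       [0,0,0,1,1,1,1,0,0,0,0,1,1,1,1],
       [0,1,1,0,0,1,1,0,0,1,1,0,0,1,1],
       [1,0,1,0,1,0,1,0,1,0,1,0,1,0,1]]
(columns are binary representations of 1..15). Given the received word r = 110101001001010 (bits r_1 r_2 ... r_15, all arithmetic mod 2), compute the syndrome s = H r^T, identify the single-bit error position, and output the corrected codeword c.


s = (1, 0, 1, 0)^T, error position = 10, corrected codeword c = 110101001101010

Compute s = H r^T mod 2 one row at a time:
  s_1 = 0 + 1 + 0 + 0 + 1 + 0 + 1 + 0 = 3 ≡ 1 (mod 2).
  s_2 = 1 + 0 + 1 + 0 + 1 + 0 + 1 + 0 = 4 ≡ 0 (mod 2).
  s_3 = 1 + 0 + 1 + 0 + 0 + 0 + 1 + 0 = 3 ≡ 1 (mod 2).
  s_4 = 1 + 0 + 0 + 0 + 1 + 0 + 0 + 0 = 2 ≡ 0 (mod 2).
s = (1, 0, 1, 0)^T — this equals column 10 of H (binary 1010), so error is at position 10.
Correct: flip bit 10 of r = 110101001001010 to get c = 110101001101010.


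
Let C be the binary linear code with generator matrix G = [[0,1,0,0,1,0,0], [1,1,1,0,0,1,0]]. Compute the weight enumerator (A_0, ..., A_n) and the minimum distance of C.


Weight distribution: A_0 = 1, A_2 = 1, A_4 = 2. Minimum distance d = 2.

Enumerate all 2^2 = 4 messages m ∈ F_2^2.
For each, compute codeword c = mG in F_2^7, then tally its weight.
  m = 00 → c = 0000000, weight = 0.
  m = 10 → c = 0100100, weight = 2.
  m = 01 → c = 1110010, weight = 4.
  m = 11 → c = 1010110, weight = 4.
Tally weights:
  weight 0: 1 codewords.
  weight 2: 1 codewords.
  weight 4: 2 codewords.
Minimum distance d = smallest w > 0 with A_w > 0 = 2.
Sanity: Σ A_w = 4 = 2^2 = 4 ✓.


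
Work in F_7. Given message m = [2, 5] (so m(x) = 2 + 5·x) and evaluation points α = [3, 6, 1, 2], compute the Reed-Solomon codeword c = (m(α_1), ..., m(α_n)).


c = [3, 4, 0, 5]

Message polynomial: m(x) = 2 + 5·x (mod 7).
For each evaluation point α_i, compute m(α_i) mod 7:
  α_1 = 3: Horner steps 5 → 3, so m(3) = 3.
  α_2 = 6: Horner steps 5 → 4, so m(6) = 4.
  α_3 = 1: Horner steps 5 → 0, so m(1) = 0.
  α_4 = 2: Horner steps 5 → 5, so m(2) = 5.
Codeword c = [3, 4, 0, 5] ∈ F_7^4.


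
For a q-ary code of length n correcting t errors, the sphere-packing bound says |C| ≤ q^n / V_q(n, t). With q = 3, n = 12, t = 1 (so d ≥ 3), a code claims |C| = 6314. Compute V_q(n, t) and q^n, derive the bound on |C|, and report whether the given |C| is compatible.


V_q(n, t) = 25, q^n = 531441, Hamming bound = 21257, |C| = 6314 ≤ bound (satisfied).

Step 1: Compute V_q(n, t) = Σ_{j=0}^1 C(n, j) (q−1)^j.
  j = 0: C(12,0)·(2)^0 = 1·1 = 1.
  j = 1: C(12,1)·(2)^1 = 12·2 = 24.
  V_q(n, t) = 1 + 24 = 25.
Step 2: q^n = 3^12 = 531441.
Step 3: Hamming bound ⌊q^n / V_q(n,t)⌋ = ⌊531441/25⌋ = 21257.
Step 4: Compare |C| = 6314 to 21257: satisfied.
The claimed |C| lies below the Hamming bound.


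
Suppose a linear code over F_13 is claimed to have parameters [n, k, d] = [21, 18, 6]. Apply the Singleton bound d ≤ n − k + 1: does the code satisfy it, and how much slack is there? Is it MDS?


Singleton RHS = n − k + 1 = 4, slack = -2, bound violated (no such code; not MDS).

Singleton bound: d ≤ n − k + 1.
Here n = 21, k = 18, so n − k + 1 = 4.
Given d = 6, check d ≤ 4: NO.
Slack = (n − k + 1) − d = -2.
The slack is negative: d = 6 exceeds n − k + 1 = 4 by 2, so the Singleton bound is violated and no linear [21, 18, 6]_13 code can exist. In particular it is not MDS (MDS requires d = n − k + 1 exactly).
Description: the claimed parameters are [21, 18, 6]_13; such a code would be impossible (violates the Singleton bound).


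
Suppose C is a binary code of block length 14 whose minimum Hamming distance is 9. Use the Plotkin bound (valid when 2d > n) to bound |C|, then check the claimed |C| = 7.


Plotkin bound M ≤ 4; given |C| = 7 > bound (violated).

Check applicability: 2d = 18, n = 14.
2d − n = 4 > 0, so Plotkin applies.
Compute d/(2d−n) = 9/4 ≈ 2.2500.
⌊d/(2d−n)⌋ = 2.
Plotkin bound: M ≤ 2·2 = 4.
Given |C| = 7, check: VIOLATED.
This |C| is above the Plotkin bound, so no binary code with n = 14, d = 9 and 7 codewords exists.


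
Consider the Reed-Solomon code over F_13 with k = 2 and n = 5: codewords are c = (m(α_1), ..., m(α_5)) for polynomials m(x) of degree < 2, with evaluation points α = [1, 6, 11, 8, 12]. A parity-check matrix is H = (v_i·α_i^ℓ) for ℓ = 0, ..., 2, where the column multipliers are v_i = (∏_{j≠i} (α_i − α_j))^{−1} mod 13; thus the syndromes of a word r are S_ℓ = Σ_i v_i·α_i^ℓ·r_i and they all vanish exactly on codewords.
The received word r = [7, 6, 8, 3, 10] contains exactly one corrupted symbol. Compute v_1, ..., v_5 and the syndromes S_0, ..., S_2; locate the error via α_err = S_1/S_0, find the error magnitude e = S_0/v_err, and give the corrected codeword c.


S = (7, 12, 2), error at position 3, error magnitude e = 3, c = [7, 6, 5, 3, 10].

Step 1: column multipliers v_i = (∏_{j≠i}(α_i − α_j))^{−1} mod 13.
  i = 1 (α = 1): (1−6)(1−11)(1−8)(1−12) = (−5)·(−10)·(−7)·(−11) = 3850 ≡ 2, so v_1 = 2^{−1} = 7 (mod 13).
  i = 2 (α = 6): (6−1)(6−11)(6−8)(6−12) = 5·(−5)·(−2)·(−6) = −300 ≡ 12, so v_2 = 12^{−1} = 12 (mod 13).
  i = 3 (α = 11): (11−1)(11−6)(11−8)(11−12) = 10·5·3·(−1) = −150 ≡ 6, so v_3 = 6^{−1} = 11 (mod 13).
  i = 4 (α = 8): (8−1)(8−6)(8−11)(8−12) = 7·2·(−3)·(−4) = 168 ≡ 12, so v_4 = 12^{−1} = 12 (mod 13).
  i = 5 (α = 12): (12−1)(12−6)(12−11)(12−8) = 11·6·1·4 = 264 ≡ 4, so v_5 = 4^{−1} = 10 (mod 13).
  v = [7, 12, 11, 12, 10].
Step 2: syndromes of r = [7, 6, 8, 3, 10] (all sums mod 13).
  S_0 = Σ v_i r_i = 7·7 + 12·6 + 11·8 + 12·3 + 10·10 = 345 ≡ 7.
  S_1 = Σ v_i α_i r_i = 7·1·7 + 12·6·6 + 11·11·8 + 12·8·3 + 10·12·10 = 2937 ≡ 12.
  α_i^2 mod 13 = [1, 10, 4, 12, 1].
  S_2 = Σ v_i α_i^2 r_i = 7·1·7 + 12·10·6 + 11·4·8 + 12·12·3 + 10·1·10 = 1653 ≡ 2.
  S = (7, 12, 2) ≠ 0, so r is not a codeword (an error is present).
Step 3: locate the error. For a single error e at position i, S_ℓ = v_i·e·α_i^ℓ, so α_err = S_1/S_0.
  S_0^{−1} = 7^{−1} = 2 (mod 13), so α_err = 12·2 = 24 ≡ 11 = α_3. Error position i = 3.
  Consistency check: S_2/S_1 = 2·12 = 24 ≡ 11 = α_err ✓ (single-error assumption holds).
Step 4: error magnitude e = S_0/v_3 = S_0·∏_{j≠3}(α_3 − α_j) = 7·6 = 42 ≡ 3 (mod 13).
Step 5: correct position 3: c_3 = r_3 − e = 8 − 3 ≡ 5 (mod 13). Hence c = [7, 6, 5, 3, 10].
  Check: interpolating c through the α_i gives m(x) = 2 + 5·x (degree < 2) with m(α_i) = c_i for every i, so c is indeed a codeword.


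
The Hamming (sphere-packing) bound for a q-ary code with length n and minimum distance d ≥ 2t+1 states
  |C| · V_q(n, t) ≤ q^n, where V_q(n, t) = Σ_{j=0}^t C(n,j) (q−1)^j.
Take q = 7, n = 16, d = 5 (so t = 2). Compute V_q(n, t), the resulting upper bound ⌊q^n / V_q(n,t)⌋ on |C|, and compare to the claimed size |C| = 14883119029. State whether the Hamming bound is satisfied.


V_q(n, t) = 4417, q^n = 33232930569601, Hamming bound = 7523869270, |C| = 14883119029 > bound (violated).

Step 1: Compute V_q(n, t) = Σ_{j=0}^2 C(n, j) (q−1)^j.
  j = 0: C(16,0)·(6)^0 = 1·1 = 1.
  j = 1: C(16,1)·(6)^1 = 16·6 = 96.
  j = 2: C(16,2)·(6)^2 = 120·36 = 4320.
  V_q(n, t) = 1 + 96 + 4320 = 4417.
Step 2: q^n = 7^16 = 33232930569601.
Step 3: Hamming bound ⌊q^n / V_q(n,t)⌋ = ⌊33232930569601/4417⌋ = 7523869270.
Step 4: Compare |C| = 14883119029 to 7523869270: violated.
The claimed |C| lies above the Hamming bound, so no 7-ary code of length 16 with d ≥ 5 can have 14883119029 codewords.


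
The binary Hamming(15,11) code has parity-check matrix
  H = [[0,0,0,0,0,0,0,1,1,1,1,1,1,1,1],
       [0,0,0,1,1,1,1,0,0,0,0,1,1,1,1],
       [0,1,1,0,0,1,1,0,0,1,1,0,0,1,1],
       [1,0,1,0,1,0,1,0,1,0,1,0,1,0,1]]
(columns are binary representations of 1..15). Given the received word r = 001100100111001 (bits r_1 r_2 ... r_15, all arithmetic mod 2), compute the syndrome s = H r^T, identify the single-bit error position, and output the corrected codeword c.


s = (0, 0, 1, 0)^T, error position = 2, corrected codeword c = 011100100111001

Compute s = H r^T mod 2 one row at a time:
  s_1 = 0 + 0 + 1 + 1 + 1 + 0 + 0 + 1 = 4 ≡ 0 (mod 2).
  s_2 = 1 + 0 + 0 + 1 + 1 + 0 + 0 + 1 = 4 ≡ 0 (mod 2).
  s_3 = 0 + 1 + 0 + 1 + 1 + 1 + 0 + 1 = 5 ≡ 1 (mod 2).
  s_4 = 0 + 1 + 0 + 1 + 0 + 1 + 0 + 1 = 4 ≡ 0 (mod 2).
s = (0, 0, 1, 0)^T — this equals column 2 of H (binary 0010), so error is at position 2.
Correct: flip bit 2 of r = 001100100111001 to get c = 011100100111001.


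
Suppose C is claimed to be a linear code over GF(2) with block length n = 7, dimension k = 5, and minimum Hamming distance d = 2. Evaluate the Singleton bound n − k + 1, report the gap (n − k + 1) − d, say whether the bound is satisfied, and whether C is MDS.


Singleton RHS = n − k + 1 = 3, slack = 1, bound satisfied, not MDS.

Singleton bound: d ≤ n − k + 1.
Here n = 7, k = 5, so n − k + 1 = 3.
Given d = 2, check d ≤ 3: YES.
Slack = (n − k + 1) − d = 1.
The code is NOT MDS (slack = 1 > 0).
Description: the claimed parameters are [7, 5, 2]_2; such a code would be non-MDS.


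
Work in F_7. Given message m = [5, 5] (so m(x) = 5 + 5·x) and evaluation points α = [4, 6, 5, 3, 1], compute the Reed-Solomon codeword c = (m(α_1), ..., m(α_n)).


c = [4, 0, 2, 6, 3]

Message polynomial: m(x) = 5 + 5·x (mod 7).
For each evaluation point α_i, compute m(α_i) mod 7:
  α_1 = 4: Horner steps 5 → 4, so m(4) = 4.
  α_2 = 6: Horner steps 5 → 0, so m(6) = 0.
  α_3 = 5: Horner steps 5 → 2, so m(5) = 2.
  α_4 = 3: Horner steps 5 → 6, so m(3) = 6.
  α_5 = 1: Horner steps 5 → 3, so m(1) = 3.
Codeword c = [4, 0, 2, 6, 3] ∈ F_7^5.


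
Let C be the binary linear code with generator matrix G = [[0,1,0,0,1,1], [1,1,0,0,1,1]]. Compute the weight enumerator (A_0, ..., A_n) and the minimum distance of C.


Weight distribution: A_0 = 1, A_1 = 1, A_3 = 1, A_4 = 1. Minimum distance d = 1.

Enumerate all 2^2 = 4 messages m ∈ F_2^2.
For each, compute codeword c = mG in F_2^6, then tally its weight.
  m = 00 → c = 000000, weight = 0.
  m = 10 → c = 010011, weight = 3.
  m = 01 → c = 110011, weight = 4.
  m = 11 → c = 100000, weight = 1.
Tally weights:
  weight 0: 1 codewords.
  weight 1: 1 codewords.
  weight 3: 1 codewords.
  weight 4: 1 codewords.
Minimum distance d = smallest w > 0 with A_w > 0 = 1.
Sanity: Σ A_w = 4 = 2^2 = 4 ✓.


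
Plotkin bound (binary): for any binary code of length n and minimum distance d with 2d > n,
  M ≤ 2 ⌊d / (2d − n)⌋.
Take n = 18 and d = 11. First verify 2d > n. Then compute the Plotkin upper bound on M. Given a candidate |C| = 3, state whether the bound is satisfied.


Plotkin bound M ≤ 4; given |C| = 3 ≤ bound (satisfied).

Check applicability: 2d = 22, n = 18.
2d − n = 4 > 0, so Plotkin applies.
Compute d/(2d−n) = 11/4 ≈ 2.7500.
⌊d/(2d−n)⌋ = 2.
Plotkin bound: M ≤ 2·2 = 4.
Given |C| = 3, check: satisfied.
This |C| is below the Plotkin bound.


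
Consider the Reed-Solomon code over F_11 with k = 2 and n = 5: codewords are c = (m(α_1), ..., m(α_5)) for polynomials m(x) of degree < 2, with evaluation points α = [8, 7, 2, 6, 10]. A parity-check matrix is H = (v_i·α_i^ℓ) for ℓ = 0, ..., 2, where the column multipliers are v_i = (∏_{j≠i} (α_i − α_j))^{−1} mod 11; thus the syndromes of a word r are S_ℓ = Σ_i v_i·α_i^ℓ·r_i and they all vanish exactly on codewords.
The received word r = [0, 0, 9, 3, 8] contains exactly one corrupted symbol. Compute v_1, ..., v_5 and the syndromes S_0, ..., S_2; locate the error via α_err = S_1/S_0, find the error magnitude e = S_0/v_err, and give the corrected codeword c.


S = (1, 7, 5), error at position 2, error magnitude e = 4, c = [0, 7, 9, 3, 8].

Step 1: column multipliers v_i = (∏_{j≠i}(α_i − α_j))^{−1} mod 11.
  i = 1 (α = 8): (8−7)(8−2)(8−6)(8−10) = 1·6·2·(−2) = −24 ≡ 9, so v_1 = 9^{−1} = 5 (mod 11).
  i = 2 (α = 7): (7−8)(7−2)(7−6)(7−10) = (−1)·5·1·(−3) = 15 ≡ 4, so v_2 = 4^{−1} = 3 (mod 11).
  i = 3 (α = 2): (2−8)(2−7)(2−6)(2−10) = (−6)·(−5)·(−4)·(−8) = 960 ≡ 3, so v_3 = 3^{−1} = 4 (mod 11).
  i = 4 (α = 6): (6−8)(6−7)(6−2)(6−10) = (−2)·(−1)·4·(−4) = −32 ≡ 1, so v_4 = 1^{−1} = 1 (mod 11).
  i = 5 (α = 10): (10−8)(10−7)(10−2)(10−6) = 2·3·8·4 = 192 ≡ 5, so v_5 = 5^{−1} = 9 (mod 11).
  v = [5, 3, 4, 1, 9].
Step 2: syndromes of r = [0, 0, 9, 3, 8] (all sums mod 11).
  S_0 = Σ v_i r_i = 5·0 + 3·0 + 4·9 + 1·3 + 9·8 = 111 ≡ 1.
  S_1 = Σ v_i α_i r_i = 5·8·0 + 3·7·0 + 4·2·9 + 1·6·3 + 9·10·8 = 810 ≡ 7.
  α_i^2 mod 11 = [9, 5, 4, 3, 1].
  S_2 = Σ v_i α_i^2 r_i = 5·9·0 + 3·5·0 + 4·4·9 + 1·3·3 + 9·1·8 = 225 ≡ 5.
  S = (1, 7, 5) ≠ 0, so r is not a codeword (an error is present).
Step 3: locate the error. For a single error e at position i, S_ℓ = v_i·e·α_i^ℓ, so α_err = S_1/S_0.
  S_0^{−1} = 1^{−1} = 1 (mod 11), so α_err = 7·1 = 7 ≡ 7 = α_2. Error position i = 2.
  Consistency check: S_2/S_1 = 5·8 = 40 ≡ 7 = α_err ✓ (single-error assumption holds).
Step 4: error magnitude e = S_0/v_2 = S_0·∏_{j≠2}(α_2 − α_j) = 1·4 = 4 ≡ 4 (mod 11).
Step 5: correct position 2: c_2 = r_2 − e = 0 − 4 ≡ 7 (mod 11). Hence c = [0, 7, 9, 3, 8].
  Check: interpolating c through the α_i gives m(x) = 1 + 4·x (degree < 2) with m(α_i) = c_i for every i, so c is indeed a codeword.


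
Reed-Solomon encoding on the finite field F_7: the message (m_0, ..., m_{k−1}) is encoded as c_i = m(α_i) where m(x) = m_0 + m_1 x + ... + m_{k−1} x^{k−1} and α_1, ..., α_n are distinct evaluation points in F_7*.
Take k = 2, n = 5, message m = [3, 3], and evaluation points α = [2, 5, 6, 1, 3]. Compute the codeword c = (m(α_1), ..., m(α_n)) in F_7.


c = [2, 4, 0, 6, 5]

Message polynomial: m(x) = 3 + 3·x (mod 7).
For each evaluation point α_i, compute m(α_i) mod 7:
  α_1 = 2: Horner steps 3 → 2, so m(2) = 2.
  α_2 = 5: Horner steps 3 → 4, so m(5) = 4.
  α_3 = 6: Horner steps 3 → 0, so m(6) = 0.
  α_4 = 1: Horner steps 3 → 6, so m(1) = 6.
  α_5 = 3: Horner steps 3 → 5, so m(3) = 5.
Codeword c = [2, 4, 0, 6, 5] ∈ F_7^5.


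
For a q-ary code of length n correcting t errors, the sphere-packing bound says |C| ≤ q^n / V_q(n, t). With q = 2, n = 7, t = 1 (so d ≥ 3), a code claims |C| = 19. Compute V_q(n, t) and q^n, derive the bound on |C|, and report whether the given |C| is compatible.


V_q(n, t) = 8, q^n = 128, Hamming bound = 16, |C| = 19 > bound (violated).

Step 1: Compute V_q(n, t) = Σ_{j=0}^1 C(n, j) (q−1)^j.
  j = 0: C(7,0)·(1)^0 = 1·1 = 1.
  j = 1: C(7,1)·(1)^1 = 7·1 = 7.
  V_q(n, t) = 1 + 7 = 8.
Step 2: q^n = 2^7 = 128.
Step 3: Hamming bound ⌊q^n / V_q(n,t)⌋ = ⌊128/8⌋ = 16.
Step 4: Compare |C| = 19 to 16: violated.
The claimed |C| lies above the Hamming bound, so no 2-ary code of length 7 with d ≥ 3 can have 19 codewords.


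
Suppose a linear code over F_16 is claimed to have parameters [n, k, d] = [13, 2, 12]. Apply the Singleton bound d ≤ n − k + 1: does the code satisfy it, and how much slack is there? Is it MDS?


Singleton RHS = n − k + 1 = 12, slack = 0, bound satisfied, MDS.

Singleton bound: d ≤ n − k + 1.
Here n = 13, k = 2, so n − k + 1 = 12.
Given d = 12, check d ≤ 12: YES.
Slack = (n − k + 1) − d = 0.
The code is MDS (slack = 0).
Description: the claimed parameters are [13, 2, 12]_16; such a code would be MDS (meets Singleton bound).


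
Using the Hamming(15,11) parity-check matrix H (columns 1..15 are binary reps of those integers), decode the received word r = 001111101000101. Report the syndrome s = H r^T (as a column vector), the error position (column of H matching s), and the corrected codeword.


s = (1, 0, 0, 0)^T, error position = 8, corrected codeword c = 001111111000101

Compute s = H r^T mod 2 one row at a time:
  s_1 = 0 + 1 + 0 + 0 + 0 + 1 + 0 + 1 = 3 ≡ 1 (mod 2).
  s_2 = 1 + 1 + 1 + 1 + 0 + 1 + 0 + 1 = 6 ≡ 0 (mod 2).
  s_3 = 0 + 1 + 1 + 1 + 0 + 0 + 0 + 1 = 4 ≡ 0 (mod 2).
  s_4 = 0 + 1 + 1 + 1 + 1 + 0 + 1 + 1 = 6 ≡ 0 (mod 2).
s = (1, 0, 0, 0)^T — this equals column 8 of H (binary 1000), so error is at position 8.
Correct: flip bit 8 of r = 001111101000101 to get c = 001111111000101.


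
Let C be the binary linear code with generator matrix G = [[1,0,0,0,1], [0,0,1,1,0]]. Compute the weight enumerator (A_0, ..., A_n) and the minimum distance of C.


Weight distribution: A_0 = 1, A_2 = 2, A_4 = 1. Minimum distance d = 2.

Enumerate all 2^2 = 4 messages m ∈ F_2^2.
For each, compute codeword c = mG in F_2^5, then tally its weight.
  m = 00 → c = 00000, weight = 0.
  m = 10 → c = 10001, weight = 2.
  m = 01 → c = 00110, weight = 2.
  m = 11 → c = 10111, weight = 4.
Tally weights:
  weight 0: 1 codewords.
  weight 2: 2 codewords.
  weight 4: 1 codewords.
Minimum distance d = smallest w > 0 with A_w > 0 = 2.
Sanity: Σ A_w = 4 = 2^2 = 4 ✓.


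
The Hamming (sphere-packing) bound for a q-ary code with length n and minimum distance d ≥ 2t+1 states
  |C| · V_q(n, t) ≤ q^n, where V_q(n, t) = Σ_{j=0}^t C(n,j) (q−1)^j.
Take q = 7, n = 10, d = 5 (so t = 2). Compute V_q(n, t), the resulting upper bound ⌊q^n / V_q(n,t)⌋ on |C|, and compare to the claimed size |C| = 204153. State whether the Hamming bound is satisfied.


V_q(n, t) = 1681, q^n = 282475249, Hamming bound = 168040, |C| = 204153 > bound (violated).

Step 1: Compute V_q(n, t) = Σ_{j=0}^2 C(n, j) (q−1)^j.
  j = 0: C(10,0)·(6)^0 = 1·1 = 1.
  j = 1: C(10,1)·(6)^1 = 10·6 = 60.
  j = 2: C(10,2)·(6)^2 = 45·36 = 1620.
  V_q(n, t) = 1 + 60 + 1620 = 1681.
Step 2: q^n = 7^10 = 282475249.
Step 3: Hamming bound ⌊q^n / V_q(n,t)⌋ = ⌊282475249/1681⌋ = 168040.
Step 4: Compare |C| = 204153 to 168040: violated.
The claimed |C| lies above the Hamming bound, so no 7-ary code of length 10 with d ≥ 5 can have 204153 codewords.


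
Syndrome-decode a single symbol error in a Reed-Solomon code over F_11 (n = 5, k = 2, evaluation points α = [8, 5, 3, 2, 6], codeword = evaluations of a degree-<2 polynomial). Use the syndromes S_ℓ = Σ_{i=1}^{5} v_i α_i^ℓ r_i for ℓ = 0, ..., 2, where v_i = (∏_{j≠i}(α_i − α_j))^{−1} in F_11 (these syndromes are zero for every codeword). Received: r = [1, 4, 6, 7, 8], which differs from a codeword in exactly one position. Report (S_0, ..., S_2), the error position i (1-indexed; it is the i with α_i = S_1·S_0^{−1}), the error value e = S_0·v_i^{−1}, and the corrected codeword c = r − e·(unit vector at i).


S = (3, 7, 9), error at position 5, error magnitude e = 5, c = [1, 4, 6, 7, 3].

Step 1: column multipliers v_i = (∏_{j≠i}(α_i − α_j))^{−1} mod 11.
  i = 1 (α = 8): (8−5)(8−3)(8−2)(8−6) = 3·5·6·2 = 180 ≡ 4, so v_1 = 4^{−1} = 3 (mod 11).
  i = 2 (α = 5): (5−8)(5−3)(5−2)(5−6) = (−3)·2·3·(−1) = 18 ≡ 7, so v_2 = 7^{−1} = 8 (mod 11).
  i = 3 (α = 3): (3−8)(3−5)(3−2)(3−6) = (−5)·(−2)·1·(−3) = −30 ≡ 3, so v_3 = 3^{−1} = 4 (mod 11).
  i = 4 (α = 2): (2−8)(2−5)(2−3)(2−6) = (−6)·(−3)·(−1)·(−4) = 72 ≡ 6, so v_4 = 6^{−1} = 2 (mod 11).
  i = 5 (α = 6): (6−8)(6−5)(6−3)(6−2) = (−2)·1·3·4 = −24 ≡ 9, so v_5 = 9^{−1} = 5 (mod 11).
  v = [3, 8, 4, 2, 5].
Step 2: syndromes of r = [1, 4, 6, 7, 8] (all sums mod 11).
  S_0 = Σ v_i r_i = 3·1 + 8·4 + 4·6 + 2·7 + 5·8 = 113 ≡ 3.
  S_1 = Σ v_i α_i r_i = 3·8·1 + 8·5·4 + 4·3·6 + 2·2·7 + 5·6·8 = 524 ≡ 7.
  α_i^2 mod 11 = [9, 3, 9, 4, 3].
  S_2 = Σ v_i α_i^2 r_i = 3·9·1 + 8·3·4 + 4·9·6 + 2·4·7 + 5·3·8 = 515 ≡ 9.
  S = (3, 7, 9) ≠ 0, so r is not a codeword (an error is present).
Step 3: locate the error. For a single error e at position i, S_ℓ = v_i·e·α_i^ℓ, so α_err = S_1/S_0.
  S_0^{−1} = 3^{−1} = 4 (mod 11), so α_err = 7·4 = 28 ≡ 6 = α_5. Error position i = 5.
  Consistency check: S_2/S_1 = 9·8 = 72 ≡ 6 = α_err ✓ (single-error assumption holds).
Step 4: error magnitude e = S_0/v_5 = S_0·∏_{j≠5}(α_5 − α_j) = 3·9 = 27 ≡ 5 (mod 11).
Step 5: correct position 5: c_5 = r_5 − e = 8 − 5 ≡ 3 (mod 11). Hence c = [1, 4, 6, 7, 3].
  Check: interpolating c through the α_i gives m(x) = 9 + 10·x (degree < 2) with m(α_i) = c_i for every i, so c is indeed a codeword.


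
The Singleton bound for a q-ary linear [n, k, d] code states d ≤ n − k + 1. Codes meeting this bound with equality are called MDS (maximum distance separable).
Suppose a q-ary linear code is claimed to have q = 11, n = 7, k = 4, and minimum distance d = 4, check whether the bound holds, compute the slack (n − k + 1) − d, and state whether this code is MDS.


Singleton RHS = n − k + 1 = 4, slack = 0, bound satisfied, MDS.

Singleton bound: d ≤ n − k + 1.
Here n = 7, k = 4, so n − k + 1 = 4.
Given d = 4, check d ≤ 4: YES.
Slack = (n − k + 1) − d = 0.
The code is MDS (slack = 0).
Description: the claimed parameters are [7, 4, 4]_11; such a code would be MDS (meets Singleton bound).


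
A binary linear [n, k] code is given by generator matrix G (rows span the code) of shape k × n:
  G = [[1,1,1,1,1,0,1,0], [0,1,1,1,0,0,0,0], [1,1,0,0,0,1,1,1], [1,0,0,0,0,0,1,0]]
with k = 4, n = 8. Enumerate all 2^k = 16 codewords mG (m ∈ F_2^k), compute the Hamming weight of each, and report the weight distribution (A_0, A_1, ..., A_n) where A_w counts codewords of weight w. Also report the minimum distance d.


Weight distribution: A_0 = 1, A_1 = 1, A_2 = 1, A_3 = 3, A_4 = 3, A_5 = 3, A_6 = 3, A_7 = 1. Minimum distance d = 1.

Enumerate all 2^4 = 16 messages m ∈ F_2^4.
For each, compute codeword c = mG in F_2^8, then tally its weight.
  m = 0000 → c = 00000000, weight = 0.
  m = 1000 → c = 11111010, weight = 6.
  m = 0100 → c = 01110000, weight = 3.
  m = 1100 → c = 10001010, weight = 3.
  m = 0010 → c = 11000111, weight = 5.
  m = 1010 → c = 00111101, weight = 5.
  m = 0110 → c = 10110111, weight = 6.
  m = 1110 → c = 01001101, weight = 4.
  m = 0001 → c = 10000010, weight = 2.
  m = 1001 → c = 01111000, weight = 4.
  m = 0101 → c = 11110010, weight = 5.
  m = 1101 → c = 00001000, weight = 1.
  m = 0011 → c = 01000101, weight = 3.
  m = 1011 → c = 10111111, weight = 7.
  m = 0111 → c = 00110101, weight = 4.
  m = 1111 → c = 11001111, weight = 6.
Tally weights:
  weight 0: 1 codewords.
  weight 1: 1 codewords.
  weight 2: 1 codewords.
  weight 3: 3 codewords.
  weight 4: 3 codewords.
  weight 5: 3 codewords.
  weight 6: 3 codewords.
  weight 7: 1 codewords.
Minimum distance d = smallest w > 0 with A_w > 0 = 1.
Sanity: Σ A_w = 16 = 2^4 = 16 ✓.


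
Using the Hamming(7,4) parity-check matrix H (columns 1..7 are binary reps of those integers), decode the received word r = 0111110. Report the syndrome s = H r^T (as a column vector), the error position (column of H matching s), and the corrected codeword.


s = (1, 1, 0)^T, error position = 6, corrected codeword c = 0111100

Compute s = H r^T mod 2 one row at a time:
  s_1 = 1 + 1 + 1 + 0 = 3 ≡ 1 (mod 2).
  s_2 = 1 + 1 + 1 + 0 = 3 ≡ 1 (mod 2).
  s_3 = 0 + 1 + 1 + 0 = 2 ≡ 0 (mod 2).
s = (1, 1, 0)^T — this equals column 6 of H (binary 110), so error is at position 6.
Correct: flip bit 6 of r = 0111110 to get c = 0111100.


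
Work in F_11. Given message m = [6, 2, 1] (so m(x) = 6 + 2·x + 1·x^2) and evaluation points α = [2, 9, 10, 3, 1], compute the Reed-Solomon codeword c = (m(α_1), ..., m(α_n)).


c = [3, 6, 5, 10, 9]

Message polynomial: m(x) = 6 + 2·x + 1·x^2 (mod 11).
For each evaluation point α_i, compute m(α_i) mod 11:
  α_1 = 2: Horner steps 1 → 4 → 3, so m(2) = 3.
  α_2 = 9: Horner steps 1 → 0 → 6, so m(9) = 6.
  α_3 = 10: Horner steps 1 → 1 → 5, so m(10) = 5.
  α_4 = 3: Horner steps 1 → 5 → 10, so m(3) = 10.
  α_5 = 1: Horner steps 1 → 3 → 9, so m(1) = 9.
Codeword c = [3, 6, 5, 10, 9] ∈ F_11^5.


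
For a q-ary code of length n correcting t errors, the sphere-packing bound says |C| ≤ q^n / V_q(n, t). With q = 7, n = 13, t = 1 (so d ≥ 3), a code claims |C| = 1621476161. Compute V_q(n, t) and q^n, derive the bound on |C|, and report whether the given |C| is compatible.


V_q(n, t) = 79, q^n = 96889010407, Hamming bound = 1226443169, |C| = 1621476161 > bound (violated).

Step 1: Compute V_q(n, t) = Σ_{j=0}^1 C(n, j) (q−1)^j.
  j = 0: C(13,0)·(6)^0 = 1·1 = 1.
  j = 1: C(13,1)·(6)^1 = 13·6 = 78.
  V_q(n, t) = 1 + 78 = 79.
Step 2: q^n = 7^13 = 96889010407.
Step 3: Hamming bound ⌊q^n / V_q(n,t)⌋ = ⌊96889010407/79⌋ = 1226443169.
Step 4: Compare |C| = 1621476161 to 1226443169: violated.
The claimed |C| lies above the Hamming bound, so no 7-ary code of length 13 with d ≥ 3 can have 1621476161 codewords.


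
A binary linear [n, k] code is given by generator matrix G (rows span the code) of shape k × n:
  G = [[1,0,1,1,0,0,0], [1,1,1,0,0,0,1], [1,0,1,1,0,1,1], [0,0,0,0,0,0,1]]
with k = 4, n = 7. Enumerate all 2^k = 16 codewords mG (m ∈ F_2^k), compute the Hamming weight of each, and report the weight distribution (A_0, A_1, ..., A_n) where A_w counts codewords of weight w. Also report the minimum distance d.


Weight distribution: A_0 = 1, A_1 = 2, A_2 = 2, A_3 = 4, A_4 = 5, A_5 = 2. Minimum distance d = 1.

Enumerate all 2^4 = 16 messages m ∈ F_2^4.
For each, compute codeword c = mG in F_2^7, then tally its weight.
  m = 0000 → c = 0000000, weight = 0.
  m = 1000 → c = 1011000, weight = 3.
  m = 0100 → c = 1110001, weight = 4.
  m = 1100 → c = 0101001, weight = 3.
  m = 0010 → c = 1011011, weight = 5.
  m = 1010 → c = 0000011, weight = 2.
  m = 0110 → c = 0101010, weight = 3.
  m = 1110 → c = 1110010, weight = 4.
  m = 0001 → c = 0000001, weight = 1.
  m = 1001 → c = 1011001, weight = 4.
  m = 0101 → c = 1110000, weight = 3.
  m = 1101 → c = 0101000, weight = 2.
  m = 0011 → c = 1011010, weight = 4.
  m = 1011 → c = 0000010, weight = 1.
  m = 0111 → c = 0101011, weight = 4.
  m = 1111 → c = 1110011, weight = 5.
Tally weights:
  weight 0: 1 codewords.
  weight 1: 2 codewords.
  weight 2: 2 codewords.
  weight 3: 4 codewords.
  weight 4: 5 codewords.
  weight 5: 2 codewords.
Minimum distance d = smallest w > 0 with A_w > 0 = 1.
Sanity: Σ A_w = 16 = 2^4 = 16 ✓.


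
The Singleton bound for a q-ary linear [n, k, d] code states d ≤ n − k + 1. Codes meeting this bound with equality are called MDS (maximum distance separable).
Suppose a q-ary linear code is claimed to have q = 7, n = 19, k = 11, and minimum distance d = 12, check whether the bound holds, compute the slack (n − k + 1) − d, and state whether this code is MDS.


Singleton RHS = n − k + 1 = 9, slack = -3, bound violated (no such code; not MDS).

Singleton bound: d ≤ n − k + 1.
Here n = 19, k = 11, so n − k + 1 = 9.
Given d = 12, check d ≤ 9: NO.
Slack = (n − k + 1) − d = -3.
The slack is negative: d = 12 exceeds n − k + 1 = 9 by 3, so the Singleton bound is violated and no linear [19, 11, 12]_7 code can exist. In particular it is not MDS (MDS requires d = n − k + 1 exactly).
Description: the claimed parameters are [19, 11, 12]_7; such a code would be impossible (violates the Singleton bound).


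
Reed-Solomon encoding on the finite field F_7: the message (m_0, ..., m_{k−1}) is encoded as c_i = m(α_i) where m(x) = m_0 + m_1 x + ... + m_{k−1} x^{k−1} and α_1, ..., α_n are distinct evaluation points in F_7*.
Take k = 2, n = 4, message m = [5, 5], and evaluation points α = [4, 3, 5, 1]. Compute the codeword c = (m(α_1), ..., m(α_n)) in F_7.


c = [4, 6, 2, 3]

Message polynomial: m(x) = 5 + 5·x (mod 7).
For each evaluation point α_i, compute m(α_i) mod 7:
  α_1 = 4: Horner steps 5 → 4, so m(4) = 4.
  α_2 = 3: Horner steps 5 → 6, so m(3) = 6.
  α_3 = 5: Horner steps 5 → 2, so m(5) = 2.
  α_4 = 1: Horner steps 5 → 3, so m(1) = 3.
Codeword c = [4, 6, 2, 3] ∈ F_7^4.


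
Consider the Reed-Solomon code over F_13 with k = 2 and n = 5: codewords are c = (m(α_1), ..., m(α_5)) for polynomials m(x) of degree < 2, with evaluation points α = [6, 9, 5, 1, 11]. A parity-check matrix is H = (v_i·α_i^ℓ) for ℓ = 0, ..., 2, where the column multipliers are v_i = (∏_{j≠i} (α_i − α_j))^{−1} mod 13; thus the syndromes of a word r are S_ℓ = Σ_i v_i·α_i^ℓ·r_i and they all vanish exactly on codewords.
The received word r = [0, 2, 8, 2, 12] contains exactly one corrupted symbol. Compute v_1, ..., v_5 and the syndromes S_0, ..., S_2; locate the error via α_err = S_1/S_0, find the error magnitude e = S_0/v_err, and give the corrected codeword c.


S = (1, 1, 1), error at position 4, error magnitude e = 1, c = [0, 2, 8, 1, 12].

Step 1: column multipliers v_i = (∏_{j≠i}(α_i − α_j))^{−1} mod 13.
  i = 1 (α = 6): (6−9)(6−5)(6−1)(6−11) = (−3)·1·5·(−5) = 75 ≡ 10, so v_1 = 10^{−1} = 4 (mod 13).
  i = 2 (α = 9): (9−6)(9−5)(9−1)(9−11) = 3·4·8·(−2) = −192 ≡ 3, so v_2 = 3^{−1} = 9 (mod 13).
  i = 3 (α = 5): (5−6)(5−9)(5−1)(5−11) = (−1)·(−4)·4·(−6) = −96 ≡ 8, so v_3 = 8^{−1} = 5 (mod 13).
  i = 4 (α = 1): (1−6)(1−9)(1−5)(1−11) = (−5)·(−8)·(−4)·(−10) = 1600 ≡ 1, so v_4 = 1^{−1} = 1 (mod 13).
  i = 5 (α = 11): (11−6)(11−9)(11−5)(11−1) = 5·2·6·10 = 600 ≡ 2, so v_5 = 2^{−1} = 7 (mod 13).
  v = [4, 9, 5, 1, 7].
Step 2: syndromes of r = [0, 2, 8, 2, 12] (all sums mod 13).
  S_0 = Σ v_i r_i = 4·0 + 9·2 + 5·8 + 1·2 + 7·12 = 144 ≡ 1.
  S_1 = Σ v_i α_i r_i = 4·6·0 + 9·9·2 + 5·5·8 + 1·1·2 + 7·11·12 = 1288 ≡ 1.
  α_i^2 mod 13 = [10, 3, 12, 1, 4].
  S_2 = Σ v_i α_i^2 r_i = 4·10·0 + 9·3·2 + 5·12·8 + 1·1·2 + 7·4·12 = 872 ≡ 1.
  S = (1, 1, 1) ≠ 0, so r is not a codeword (an error is present).
Step 3: locate the error. For a single error e at position i, S_ℓ = v_i·e·α_i^ℓ, so α_err = S_1/S_0.
  S_0^{−1} = 1^{−1} = 1 (mod 13), so α_err = 1·1 = 1 ≡ 1 = α_4. Error position i = 4.
  Consistency check: S_2/S_1 = 1·1 = 1 ≡ 1 = α_err ✓ (single-error assumption holds).
Step 4: error magnitude e = S_0/v_4 = S_0·∏_{j≠4}(α_4 − α_j) = 1·1 = 1 ≡ 1 (mod 13).
Step 5: correct position 4: c_4 = r_4 − e = 2 − 1 ≡ 1 (mod 13). Hence c = [0, 2, 8, 1, 12].
  Check: interpolating c through the α_i gives m(x) = 9 + 5·x (degree < 2) with m(α_i) = c_i for every i, so c is indeed a codeword.


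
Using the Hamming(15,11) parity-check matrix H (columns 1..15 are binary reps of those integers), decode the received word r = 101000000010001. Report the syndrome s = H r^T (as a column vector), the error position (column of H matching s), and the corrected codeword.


s = (0, 1, 1, 0)^T, error position = 6, corrected codeword c = 101001000010001

Compute s = H r^T mod 2 one row at a time:
  s_1 = 0 + 0 + 0 + 1 + 0 + 0 + 0 + 1 = 2 ≡ 0 (mod 2).
  s_2 = 0 + 0 + 0 + 0 + 0 + 0 + 0 + 1 = 1 ≡ 1 (mod 2).
  s_3 = 0 + 1 + 0 + 0 + 0 + 1 + 0 + 1 = 3 ≡ 1 (mod 2).
  s_4 = 1 + 1 + 0 + 0 + 0 + 1 + 0 + 1 = 4 ≡ 0 (mod 2).
s = (0, 1, 1, 0)^T — this equals column 6 of H (binary 0110), so error is at position 6.
Correct: flip bit 6 of r = 101000000010001 to get c = 101001000010001.


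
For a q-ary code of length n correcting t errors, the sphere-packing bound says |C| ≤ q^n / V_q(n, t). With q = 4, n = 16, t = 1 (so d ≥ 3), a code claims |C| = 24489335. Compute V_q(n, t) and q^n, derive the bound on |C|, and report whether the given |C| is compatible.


V_q(n, t) = 49, q^n = 4294967296, Hamming bound = 87652393, |C| = 24489335 ≤ bound (satisfied).

Step 1: Compute V_q(n, t) = Σ_{j=0}^1 C(n, j) (q−1)^j.
  j = 0: C(16,0)·(3)^0 = 1·1 = 1.
  j = 1: C(16,1)·(3)^1 = 16·3 = 48.
  V_q(n, t) = 1 + 48 = 49.
Step 2: q^n = 4^16 = 4294967296.
Step 3: Hamming bound ⌊q^n / V_q(n,t)⌋ = ⌊4294967296/49⌋ = 87652393.
Step 4: Compare |C| = 24489335 to 87652393: satisfied.
The claimed |C| lies below the Hamming bound.


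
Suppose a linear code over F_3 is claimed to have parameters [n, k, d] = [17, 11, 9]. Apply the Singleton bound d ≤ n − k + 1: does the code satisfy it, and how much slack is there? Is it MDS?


Singleton RHS = n − k + 1 = 7, slack = -2, bound violated (no such code; not MDS).

Singleton bound: d ≤ n − k + 1.
Here n = 17, k = 11, so n − k + 1 = 7.
Given d = 9, check d ≤ 7: NO.
Slack = (n − k + 1) − d = -2.
The slack is negative: d = 9 exceeds n − k + 1 = 7 by 2, so the Singleton bound is violated and no linear [17, 11, 9]_3 code can exist. In particular it is not MDS (MDS requires d = n − k + 1 exactly).
Description: the claimed parameters are [17, 11, 9]_3; such a code would be impossible (violates the Singleton bound).


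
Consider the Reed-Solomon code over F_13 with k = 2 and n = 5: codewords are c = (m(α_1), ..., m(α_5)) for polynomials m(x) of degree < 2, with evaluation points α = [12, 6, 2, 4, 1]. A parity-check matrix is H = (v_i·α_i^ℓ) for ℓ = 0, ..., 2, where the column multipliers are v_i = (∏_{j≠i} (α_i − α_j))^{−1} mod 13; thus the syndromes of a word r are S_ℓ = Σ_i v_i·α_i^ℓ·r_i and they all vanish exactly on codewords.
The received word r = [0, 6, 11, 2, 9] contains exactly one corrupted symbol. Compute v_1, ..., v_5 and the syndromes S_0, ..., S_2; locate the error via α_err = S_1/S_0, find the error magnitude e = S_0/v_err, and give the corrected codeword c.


S = (4, 9, 4), error at position 1, error magnitude e = 8, c = [5, 6, 11, 2, 9].

Step 1: column multipliers v_i = (∏_{j≠i}(α_i − α_j))^{−1} mod 13.
  i = 1 (α = 12): (12−6)(12−2)(12−4)(12−1) = 6·10·8·11 = 5280 ≡ 2, so v_1 = 2^{−1} = 7 (mod 13).
  i = 2 (α = 6): (6−12)(6−2)(6−4)(6−1) = (−6)·4·2·5 = −240 ≡ 7, so v_2 = 7^{−1} = 2 (mod 13).
  i = 3 (α = 2): (2−12)(2−6)(2−4)(2−1) = (−10)·(−4)·(−2)·1 = −80 ≡ 11, so v_3 = 11^{−1} = 6 (mod 13).
  i = 4 (α = 4): (4−12)(4−6)(4−2)(4−1) = (−8)·(−2)·2·3 = 96 ≡ 5, so v_4 = 5^{−1} = 8 (mod 13).
  i = 5 (α = 1): (1−12)(1−6)(1−2)(1−4) = (−11)·(−5)·(−1)·(−3) = 165 ≡ 9, so v_5 = 9^{−1} = 3 (mod 13).
  v = [7, 2, 6, 8, 3].
Step 2: syndromes of r = [0, 6, 11, 2, 9] (all sums mod 13).
  S_0 = Σ v_i r_i = 7·0 + 2·6 + 6·11 + 8·2 + 3·9 = 121 ≡ 4.
  S_1 = Σ v_i α_i r_i = 7·12·0 + 2·6·6 + 6·2·11 + 8·4·2 + 3·1·9 = 295 ≡ 9.
  α_i^2 mod 13 = [1, 10, 4, 3, 1].
  S_2 = Σ v_i α_i^2 r_i = 7·1·0 + 2·10·6 + 6·4·11 + 8·3·2 + 3·1·9 = 459 ≡ 4.
  S = (4, 9, 4) ≠ 0, so r is not a codeword (an error is present).
Step 3: locate the error. For a single error e at position i, S_ℓ = v_i·e·α_i^ℓ, so α_err = S_1/S_0.
  S_0^{−1} = 4^{−1} = 10 (mod 13), so α_err = 9·10 = 90 ≡ 12 = α_1. Error position i = 1.
  Consistency check: S_2/S_1 = 4·3 = 12 ≡ 12 = α_err ✓ (single-error assumption holds).
Step 4: error magnitude e = S_0/v_1 = S_0·∏_{j≠1}(α_1 − α_j) = 4·2 = 8 ≡ 8 (mod 13).
Step 5: correct position 1: c_1 = r_1 − e = 0 − 8 ≡ 5 (mod 13). Hence c = [5, 6, 11, 2, 9].
  Check: interpolating c through the α_i gives m(x) = 7 + 2·x (degree < 2) with m(α_i) = c_i for every i, so c is indeed a codeword.
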